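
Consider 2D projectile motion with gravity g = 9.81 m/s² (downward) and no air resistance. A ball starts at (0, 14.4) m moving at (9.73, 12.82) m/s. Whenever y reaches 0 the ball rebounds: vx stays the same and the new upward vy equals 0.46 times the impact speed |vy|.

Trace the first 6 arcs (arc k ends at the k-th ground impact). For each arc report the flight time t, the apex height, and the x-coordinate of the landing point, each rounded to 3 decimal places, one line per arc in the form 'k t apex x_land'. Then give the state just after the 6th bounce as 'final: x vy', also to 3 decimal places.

Arc 1: start y=14.400, vy=12.820 → t=3.462, apex=22.777, x_land=33.683, impact vy=-21.140
  bounce: vy ← 0.46·21.140 = 9.724
Arc 2: start y=0.000, vy=9.724 → t=1.983, apex=4.820, x_land=52.972, impact vy=-9.724
  bounce: vy ← 0.46·9.724 = 4.473
Arc 3: start y=0.000, vy=4.473 → t=0.912, apex=1.020, x_land=61.846, impact vy=-4.473
  bounce: vy ← 0.46·4.473 = 2.058
Arc 4: start y=0.000, vy=2.058 → t=0.419, apex=0.216, x_land=65.927, impact vy=-2.058
  bounce: vy ← 0.46·2.058 = 0.947
Arc 5: start y=0.000, vy=0.947 → t=0.193, apex=0.046, x_land=67.805, impact vy=-0.947
  bounce: vy ← 0.46·0.947 = 0.435
Arc 6: start y=0.000, vy=0.435 → t=0.089, apex=0.010, x_land=68.669, impact vy=-0.435
  bounce: vy ← 0.46·0.435 = 0.200

1 3.462 22.777 33.683
2 1.983 4.820 52.972
3 0.912 1.020 61.846
4 0.419 0.216 65.927
5 0.193 0.046 67.805
6 0.089 0.010 68.669
final: 68.669 0.200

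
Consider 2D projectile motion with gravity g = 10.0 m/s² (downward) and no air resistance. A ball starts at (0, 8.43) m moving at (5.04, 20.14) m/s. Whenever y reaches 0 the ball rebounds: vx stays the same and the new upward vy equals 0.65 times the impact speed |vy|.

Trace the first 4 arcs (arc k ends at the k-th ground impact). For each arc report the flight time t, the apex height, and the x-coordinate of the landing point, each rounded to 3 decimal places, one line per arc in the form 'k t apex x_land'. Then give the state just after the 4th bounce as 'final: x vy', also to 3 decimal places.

1 4.410 28.711 22.228
2 3.115 12.130 37.928
3 2.025 5.125 48.134
4 1.316 2.165 54.767
final: 54.767 4.278

Arc 1: start y=8.430, vy=20.140 → t=4.410, apex=28.711, x_land=22.228, impact vy=-23.963
  bounce: vy ← 0.65·23.963 = 15.576
Arc 2: start y=0.000, vy=15.576 → t=3.115, apex=12.130, x_land=37.928, impact vy=-15.576
  bounce: vy ← 0.65·15.576 = 10.124
Arc 3: start y=0.000, vy=10.124 → t=2.025, apex=5.125, x_land=48.134, impact vy=-10.124
  bounce: vy ← 0.65·10.124 = 6.581
Arc 4: start y=0.000, vy=6.581 → t=1.316, apex=2.165, x_land=54.767, impact vy=-6.581
  bounce: vy ← 0.65·6.581 = 4.278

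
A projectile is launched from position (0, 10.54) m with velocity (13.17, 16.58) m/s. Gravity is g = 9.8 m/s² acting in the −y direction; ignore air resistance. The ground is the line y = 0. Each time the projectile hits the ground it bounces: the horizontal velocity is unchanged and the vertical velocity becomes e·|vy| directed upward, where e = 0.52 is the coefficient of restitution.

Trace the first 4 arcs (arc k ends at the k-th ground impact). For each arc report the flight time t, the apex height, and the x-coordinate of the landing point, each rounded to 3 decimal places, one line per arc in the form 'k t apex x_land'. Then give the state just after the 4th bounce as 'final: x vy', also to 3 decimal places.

1 3.931 24.565 51.770
2 2.329 6.642 82.438
3 1.211 1.796 98.385
4 0.630 0.486 106.677
final: 106.677 1.604

Arc 1: start y=10.540, vy=16.580 → t=3.931, apex=24.565, x_land=51.770, impact vy=-21.943
  bounce: vy ← 0.52·21.943 = 11.410
Arc 2: start y=0.000, vy=11.410 → t=2.329, apex=6.642, x_land=82.438, impact vy=-11.410
  bounce: vy ← 0.52·11.410 = 5.933
Arc 3: start y=0.000, vy=5.933 → t=1.211, apex=1.796, x_land=98.385, impact vy=-5.933
  bounce: vy ← 0.52·5.933 = 3.085
Arc 4: start y=0.000, vy=3.085 → t=0.630, apex=0.486, x_land=106.677, impact vy=-3.085
  bounce: vy ← 0.52·3.085 = 1.604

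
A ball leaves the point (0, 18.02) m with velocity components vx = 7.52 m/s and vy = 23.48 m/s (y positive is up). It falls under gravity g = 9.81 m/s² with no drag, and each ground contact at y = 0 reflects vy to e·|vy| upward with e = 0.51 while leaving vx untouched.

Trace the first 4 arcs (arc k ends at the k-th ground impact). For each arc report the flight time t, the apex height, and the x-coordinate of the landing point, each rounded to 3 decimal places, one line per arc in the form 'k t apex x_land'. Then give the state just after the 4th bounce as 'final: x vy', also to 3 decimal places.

Arc 1: start y=18.020, vy=23.480 → t=5.460, apex=46.119, x_land=41.058, impact vy=-30.081
  bounce: vy ← 0.51·30.081 = 15.341
Arc 2: start y=0.000, vy=15.341 → t=3.128, apex=11.996, x_land=64.578, impact vy=-15.341
  bounce: vy ← 0.51·15.341 = 7.824
Arc 3: start y=0.000, vy=7.824 → t=1.595, apex=3.120, x_land=76.573, impact vy=-7.824
  bounce: vy ← 0.51·7.824 = 3.990
Arc 4: start y=0.000, vy=3.990 → t=0.814, apex=0.812, x_land=82.691, impact vy=-3.990
  bounce: vy ← 0.51·3.990 = 2.035

1 5.460 46.119 41.058
2 3.128 11.996 64.578
3 1.595 3.120 76.573
4 0.814 0.812 82.691
final: 82.691 2.035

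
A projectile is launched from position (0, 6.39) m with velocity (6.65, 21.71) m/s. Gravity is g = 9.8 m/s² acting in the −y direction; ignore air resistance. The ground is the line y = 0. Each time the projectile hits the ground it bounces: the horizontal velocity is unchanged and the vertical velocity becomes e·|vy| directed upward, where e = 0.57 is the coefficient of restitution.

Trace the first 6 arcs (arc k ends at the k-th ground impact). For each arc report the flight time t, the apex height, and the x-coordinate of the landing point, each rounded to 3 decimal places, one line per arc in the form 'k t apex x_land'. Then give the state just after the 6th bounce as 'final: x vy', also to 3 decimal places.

Arc 1: start y=6.390, vy=21.710 → t=4.708, apex=30.437, x_land=31.306, impact vy=-24.425
  bounce: vy ← 0.57·24.425 = 13.922
Arc 2: start y=0.000, vy=13.922 → t=2.841, apex=9.889, x_land=50.200, impact vy=-13.922
  bounce: vy ← 0.57·13.922 = 7.936
Arc 3: start y=0.000, vy=7.936 → t=1.620, apex=3.213, x_land=60.970, impact vy=-7.936
  bounce: vy ← 0.57·7.936 = 4.523
Arc 4: start y=0.000, vy=4.523 → t=0.923, apex=1.044, x_land=67.108, impact vy=-4.523
  bounce: vy ← 0.57·4.523 = 2.578
Arc 5: start y=0.000, vy=2.578 → t=0.526, apex=0.339, x_land=70.608, impact vy=-2.578
  bounce: vy ← 0.57·2.578 = 1.470
Arc 6: start y=0.000, vy=1.470 → t=0.300, apex=0.110, x_land=72.602, impact vy=-1.470
  bounce: vy ← 0.57·1.470 = 0.838

1 4.708 30.437 31.306
2 2.841 9.889 50.200
3 1.620 3.213 60.970
4 0.923 1.044 67.108
5 0.526 0.339 70.608
6 0.300 0.110 72.602
final: 72.602 0.838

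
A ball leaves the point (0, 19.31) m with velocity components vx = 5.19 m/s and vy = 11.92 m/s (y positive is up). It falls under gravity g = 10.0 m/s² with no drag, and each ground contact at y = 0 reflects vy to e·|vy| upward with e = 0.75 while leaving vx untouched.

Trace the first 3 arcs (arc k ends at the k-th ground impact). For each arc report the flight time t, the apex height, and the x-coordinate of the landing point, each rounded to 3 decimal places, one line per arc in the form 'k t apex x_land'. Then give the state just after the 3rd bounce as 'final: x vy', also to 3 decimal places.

1 3.490 26.414 18.115
2 3.448 14.858 36.009
3 2.586 8.358 49.429
final: 49.429 9.697

Arc 1: start y=19.310, vy=11.920 → t=3.490, apex=26.414, x_land=18.115, impact vy=-22.984
  bounce: vy ← 0.75·22.984 = 17.238
Arc 2: start y=0.000, vy=17.238 → t=3.448, apex=14.858, x_land=36.009, impact vy=-17.238
  bounce: vy ← 0.75·17.238 = 12.929
Arc 3: start y=0.000, vy=12.929 → t=2.586, apex=8.358, x_land=49.429, impact vy=-12.929
  bounce: vy ← 0.75·12.929 = 9.697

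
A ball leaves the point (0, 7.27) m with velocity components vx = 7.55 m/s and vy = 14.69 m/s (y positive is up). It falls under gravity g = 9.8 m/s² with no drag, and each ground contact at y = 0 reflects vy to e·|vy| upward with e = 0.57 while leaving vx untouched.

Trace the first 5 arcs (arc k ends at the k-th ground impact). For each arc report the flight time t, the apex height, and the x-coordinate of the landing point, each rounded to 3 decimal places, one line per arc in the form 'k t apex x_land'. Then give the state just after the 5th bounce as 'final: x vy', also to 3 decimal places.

Arc 1: start y=7.270, vy=14.690 → t=3.430, apex=18.280, x_land=25.900, impact vy=-18.928
  bounce: vy ← 0.57·18.928 = 10.789
Arc 2: start y=0.000, vy=10.789 → t=2.202, apex=5.939, x_land=42.524, impact vy=-10.789
  bounce: vy ← 0.57·10.789 = 6.150
Arc 3: start y=0.000, vy=6.150 → t=1.255, apex=1.930, x_land=52.000, impact vy=-6.150
  bounce: vy ← 0.57·6.150 = 3.505
Arc 4: start y=0.000, vy=3.505 → t=0.715, apex=0.627, x_land=57.401, impact vy=-3.505
  bounce: vy ← 0.57·3.505 = 1.998
Arc 5: start y=0.000, vy=1.998 → t=0.408, apex=0.204, x_land=60.480, impact vy=-1.998
  bounce: vy ← 0.57·1.998 = 1.139

1 3.430 18.280 25.900
2 2.202 5.939 42.524
3 1.255 1.930 52.000
4 0.715 0.627 57.401
5 0.408 0.204 60.480
final: 60.480 1.139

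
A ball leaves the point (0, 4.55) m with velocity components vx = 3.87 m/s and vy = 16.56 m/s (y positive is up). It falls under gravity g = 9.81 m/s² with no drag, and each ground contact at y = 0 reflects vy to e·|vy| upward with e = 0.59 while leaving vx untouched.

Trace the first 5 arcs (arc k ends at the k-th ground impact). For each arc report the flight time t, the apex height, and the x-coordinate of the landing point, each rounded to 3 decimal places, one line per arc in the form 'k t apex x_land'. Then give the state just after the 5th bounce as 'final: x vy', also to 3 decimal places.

1 3.632 18.527 14.054
2 2.293 6.449 22.929
3 1.353 2.245 28.166
4 0.798 0.781 31.255
5 0.471 0.272 33.078
final: 33.078 1.363

Arc 1: start y=4.550, vy=16.560 → t=3.632, apex=18.527, x_land=14.054, impact vy=-19.066
  bounce: vy ← 0.59·19.066 = 11.249
Arc 2: start y=0.000, vy=11.249 → t=2.293, apex=6.449, x_land=22.929, impact vy=-11.249
  bounce: vy ← 0.59·11.249 = 6.637
Arc 3: start y=0.000, vy=6.637 → t=1.353, apex=2.245, x_land=28.166, impact vy=-6.637
  bounce: vy ← 0.59·6.637 = 3.916
Arc 4: start y=0.000, vy=3.916 → t=0.798, apex=0.781, x_land=31.255, impact vy=-3.916
  bounce: vy ← 0.59·3.916 = 2.310
Arc 5: start y=0.000, vy=2.310 → t=0.471, apex=0.272, x_land=33.078, impact vy=-2.310
  bounce: vy ← 0.59·2.310 = 1.363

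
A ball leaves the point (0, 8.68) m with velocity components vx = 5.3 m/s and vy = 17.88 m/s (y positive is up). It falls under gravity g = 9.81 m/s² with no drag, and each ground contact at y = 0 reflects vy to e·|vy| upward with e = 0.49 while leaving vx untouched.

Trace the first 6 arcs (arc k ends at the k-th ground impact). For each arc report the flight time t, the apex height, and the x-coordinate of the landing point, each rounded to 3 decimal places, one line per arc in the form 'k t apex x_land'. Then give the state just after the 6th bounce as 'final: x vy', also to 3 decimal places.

1 4.079 24.974 21.619
2 2.211 5.996 33.339
3 1.084 1.440 39.082
4 0.531 0.346 41.896
5 0.260 0.083 43.275
6 0.127 0.020 43.951
final: 43.951 0.306

Arc 1: start y=8.680, vy=17.880 → t=4.079, apex=24.974, x_land=21.619, impact vy=-22.136
  bounce: vy ← 0.49·22.136 = 10.847
Arc 2: start y=0.000, vy=10.847 → t=2.211, apex=5.996, x_land=33.339, impact vy=-10.847
  bounce: vy ← 0.49·10.847 = 5.315
Arc 3: start y=0.000, vy=5.315 → t=1.084, apex=1.440, x_land=39.082, impact vy=-5.315
  bounce: vy ← 0.49·5.315 = 2.604
Arc 4: start y=0.000, vy=2.604 → t=0.531, apex=0.346, x_land=41.896, impact vy=-2.604
  bounce: vy ← 0.49·2.604 = 1.276
Arc 5: start y=0.000, vy=1.276 → t=0.260, apex=0.083, x_land=43.275, impact vy=-1.276
  bounce: vy ← 0.49·1.276 = 0.625
Arc 6: start y=0.000, vy=0.625 → t=0.127, apex=0.020, x_land=43.951, impact vy=-0.625
  bounce: vy ← 0.49·0.625 = 0.306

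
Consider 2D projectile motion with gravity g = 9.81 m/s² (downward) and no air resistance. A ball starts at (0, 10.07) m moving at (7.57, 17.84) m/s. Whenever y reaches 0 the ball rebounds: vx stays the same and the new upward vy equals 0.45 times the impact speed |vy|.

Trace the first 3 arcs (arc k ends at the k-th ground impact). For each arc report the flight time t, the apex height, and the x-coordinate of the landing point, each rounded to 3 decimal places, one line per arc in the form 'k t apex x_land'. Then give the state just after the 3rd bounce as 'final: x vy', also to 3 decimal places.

1 4.134 26.291 31.292
2 2.084 5.324 47.066
3 0.938 1.078 54.164
final: 54.164 2.070

Arc 1: start y=10.070, vy=17.840 → t=4.134, apex=26.291, x_land=31.292, impact vy=-22.712
  bounce: vy ← 0.45·22.712 = 10.220
Arc 2: start y=0.000, vy=10.220 → t=2.084, apex=5.324, x_land=47.066, impact vy=-10.220
  bounce: vy ← 0.45·10.220 = 4.599
Arc 3: start y=0.000, vy=4.599 → t=0.938, apex=1.078, x_land=54.164, impact vy=-4.599
  bounce: vy ← 0.45·4.599 = 2.070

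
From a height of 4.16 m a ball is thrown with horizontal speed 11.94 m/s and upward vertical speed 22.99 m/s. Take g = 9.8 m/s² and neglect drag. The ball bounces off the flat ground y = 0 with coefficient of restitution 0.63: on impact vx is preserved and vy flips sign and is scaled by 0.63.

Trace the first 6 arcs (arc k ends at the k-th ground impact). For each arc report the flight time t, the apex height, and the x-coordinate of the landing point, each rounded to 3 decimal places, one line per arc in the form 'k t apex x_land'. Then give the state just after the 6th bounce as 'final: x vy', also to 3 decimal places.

1 4.866 31.126 58.104
2 3.176 12.354 96.021
3 2.001 4.903 119.909
4 1.260 1.946 134.959
5 0.794 0.772 144.440
6 0.500 0.307 150.413
final: 150.413 1.544

Arc 1: start y=4.160, vy=22.990 → t=4.866, apex=31.126, x_land=58.104, impact vy=-24.700
  bounce: vy ← 0.63·24.700 = 15.561
Arc 2: start y=0.000, vy=15.561 → t=3.176, apex=12.354, x_land=96.021, impact vy=-15.561
  bounce: vy ← 0.63·15.561 = 9.803
Arc 3: start y=0.000, vy=9.803 → t=2.001, apex=4.903, x_land=119.909, impact vy=-9.803
  bounce: vy ← 0.63·9.803 = 6.176
Arc 4: start y=0.000, vy=6.176 → t=1.260, apex=1.946, x_land=134.959, impact vy=-6.176
  bounce: vy ← 0.63·6.176 = 3.891
Arc 5: start y=0.000, vy=3.891 → t=0.794, apex=0.772, x_land=144.440, impact vy=-3.891
  bounce: vy ← 0.63·3.891 = 2.451
Arc 6: start y=0.000, vy=2.451 → t=0.500, apex=0.307, x_land=150.413, impact vy=-2.451
  bounce: vy ← 0.63·2.451 = 1.544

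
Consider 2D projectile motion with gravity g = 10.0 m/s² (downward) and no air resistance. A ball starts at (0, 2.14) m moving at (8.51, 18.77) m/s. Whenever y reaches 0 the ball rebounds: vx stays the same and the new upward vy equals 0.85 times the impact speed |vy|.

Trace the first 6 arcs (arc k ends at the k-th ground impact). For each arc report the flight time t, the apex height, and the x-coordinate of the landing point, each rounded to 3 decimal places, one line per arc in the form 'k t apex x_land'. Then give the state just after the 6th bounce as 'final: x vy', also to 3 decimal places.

Arc 1: start y=2.140, vy=18.770 → t=3.865, apex=19.756, x_land=32.889, impact vy=-19.877
  bounce: vy ← 0.85·19.877 = 16.896
Arc 2: start y=0.000, vy=16.896 → t=3.379, apex=14.273, x_land=61.646, impact vy=-16.896
  bounce: vy ← 0.85·16.896 = 14.361
Arc 3: start y=0.000, vy=14.361 → t=2.872, apex=10.313, x_land=86.089, impact vy=-14.361
  bounce: vy ← 0.85·14.361 = 12.207
Arc 4: start y=0.000, vy=12.207 → t=2.441, apex=7.451, x_land=106.866, impact vy=-12.207
  bounce: vy ← 0.85·12.207 = 10.376
Arc 5: start y=0.000, vy=10.376 → t=2.075, apex=5.383, x_land=124.526, impact vy=-10.376
  bounce: vy ← 0.85·10.376 = 8.820
Arc 6: start y=0.000, vy=8.820 → t=1.764, apex=3.889, x_land=139.537, impact vy=-8.820
  bounce: vy ← 0.85·8.820 = 7.497

1 3.865 19.756 32.889
2 3.379 14.273 61.646
3 2.872 10.313 86.089
4 2.441 7.451 106.866
5 2.075 5.383 124.526
6 1.764 3.889 139.537
final: 139.537 7.497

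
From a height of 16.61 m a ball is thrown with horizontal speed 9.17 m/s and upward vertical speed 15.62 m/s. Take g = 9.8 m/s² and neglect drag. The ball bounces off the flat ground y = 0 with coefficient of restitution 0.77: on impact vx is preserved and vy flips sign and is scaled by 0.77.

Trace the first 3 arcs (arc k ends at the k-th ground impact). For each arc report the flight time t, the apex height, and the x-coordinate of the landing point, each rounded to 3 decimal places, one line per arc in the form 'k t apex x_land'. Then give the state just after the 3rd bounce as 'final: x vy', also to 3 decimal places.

1 4.029 29.058 36.947
2 3.750 17.229 71.336
3 2.888 10.215 97.816
final: 97.816 10.895

Arc 1: start y=16.610, vy=15.620 → t=4.029, apex=29.058, x_land=36.947, impact vy=-23.865
  bounce: vy ← 0.77·23.865 = 18.376
Arc 2: start y=0.000, vy=18.376 → t=3.750, apex=17.229, x_land=71.336, impact vy=-18.376
  bounce: vy ← 0.77·18.376 = 14.150
Arc 3: start y=0.000, vy=14.150 → t=2.888, apex=10.215, x_land=97.816, impact vy=-14.150
  bounce: vy ← 0.77·14.150 = 10.895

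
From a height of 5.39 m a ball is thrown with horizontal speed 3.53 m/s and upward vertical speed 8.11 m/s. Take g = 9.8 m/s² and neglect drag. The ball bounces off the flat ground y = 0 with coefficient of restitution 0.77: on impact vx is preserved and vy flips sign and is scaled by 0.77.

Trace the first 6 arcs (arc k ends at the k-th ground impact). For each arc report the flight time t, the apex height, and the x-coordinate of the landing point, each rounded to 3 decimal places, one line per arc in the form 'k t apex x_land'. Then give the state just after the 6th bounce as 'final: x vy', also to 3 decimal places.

1 2.164 8.746 7.637
2 2.057 5.185 14.900
3 1.584 3.074 20.492
4 1.220 1.823 24.798
5 0.939 1.081 28.114
6 0.723 0.641 30.667
final: 30.667 2.729

Arc 1: start y=5.390, vy=8.110 → t=2.164, apex=8.746, x_land=7.637, impact vy=-13.093
  bounce: vy ← 0.77·13.093 = 10.081
Arc 2: start y=0.000, vy=10.081 → t=2.057, apex=5.185, x_land=14.900, impact vy=-10.081
  bounce: vy ← 0.77·10.081 = 7.763
Arc 3: start y=0.000, vy=7.763 → t=1.584, apex=3.074, x_land=20.492, impact vy=-7.763
  bounce: vy ← 0.77·7.763 = 5.977
Arc 4: start y=0.000, vy=5.977 → t=1.220, apex=1.823, x_land=24.798, impact vy=-5.977
  bounce: vy ← 0.77·5.977 = 4.602
Arc 5: start y=0.000, vy=4.602 → t=0.939, apex=1.081, x_land=28.114, impact vy=-4.602
  bounce: vy ← 0.77·4.602 = 3.544
Arc 6: start y=0.000, vy=3.544 → t=0.723, apex=0.641, x_land=30.667, impact vy=-3.544
  bounce: vy ← 0.77·3.544 = 2.729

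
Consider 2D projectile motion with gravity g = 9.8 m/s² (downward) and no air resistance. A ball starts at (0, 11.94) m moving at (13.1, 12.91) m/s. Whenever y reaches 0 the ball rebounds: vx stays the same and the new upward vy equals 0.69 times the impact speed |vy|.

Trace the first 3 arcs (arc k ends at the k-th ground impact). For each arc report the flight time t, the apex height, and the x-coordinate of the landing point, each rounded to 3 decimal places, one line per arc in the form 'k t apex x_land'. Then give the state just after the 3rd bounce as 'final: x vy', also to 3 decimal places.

Arc 1: start y=11.940, vy=12.910 → t=3.360, apex=20.443, x_land=44.015, impact vy=-20.017
  bounce: vy ← 0.69·20.017 = 13.812
Arc 2: start y=0.000, vy=13.812 → t=2.819, apex=9.733, x_land=80.941, impact vy=-13.812
  bounce: vy ← 0.69·13.812 = 9.530
Arc 3: start y=0.000, vy=9.530 → t=1.945, apex=4.634, x_land=106.420, impact vy=-9.530
  bounce: vy ← 0.69·9.530 = 6.576

1 3.360 20.443 44.015
2 2.819 9.733 80.941
3 1.945 4.634 106.420
final: 106.420 6.576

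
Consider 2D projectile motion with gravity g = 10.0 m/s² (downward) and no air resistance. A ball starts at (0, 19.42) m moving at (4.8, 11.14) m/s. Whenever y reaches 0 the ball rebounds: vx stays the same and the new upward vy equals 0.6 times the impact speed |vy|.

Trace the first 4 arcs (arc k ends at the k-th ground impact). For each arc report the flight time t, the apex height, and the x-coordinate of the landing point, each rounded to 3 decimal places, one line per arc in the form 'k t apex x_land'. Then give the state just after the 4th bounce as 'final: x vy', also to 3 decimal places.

1 3.378 25.625 16.214
2 2.717 9.225 29.253
3 1.630 3.321 37.077
4 0.978 1.196 41.772
final: 41.772 2.934

Arc 1: start y=19.420, vy=11.140 → t=3.378, apex=25.625, x_land=16.214, impact vy=-22.638
  bounce: vy ← 0.6·22.638 = 13.583
Arc 2: start y=0.000, vy=13.583 → t=2.717, apex=9.225, x_land=29.253, impact vy=-13.583
  bounce: vy ← 0.6·13.583 = 8.150
Arc 3: start y=0.000, vy=8.150 → t=1.630, apex=3.321, x_land=37.077, impact vy=-8.150
  bounce: vy ← 0.6·8.150 = 4.890
Arc 4: start y=0.000, vy=4.890 → t=0.978, apex=1.196, x_land=41.772, impact vy=-4.890
  bounce: vy ← 0.6·4.890 = 2.934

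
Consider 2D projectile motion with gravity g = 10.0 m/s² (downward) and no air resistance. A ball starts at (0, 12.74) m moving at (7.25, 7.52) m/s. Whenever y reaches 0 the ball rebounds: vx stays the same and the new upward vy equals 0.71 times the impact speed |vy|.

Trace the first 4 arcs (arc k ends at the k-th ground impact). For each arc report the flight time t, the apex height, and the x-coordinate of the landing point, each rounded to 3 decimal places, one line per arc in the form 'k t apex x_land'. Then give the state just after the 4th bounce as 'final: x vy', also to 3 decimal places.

1 2.517 15.568 18.245
2 2.506 7.848 36.410
3 1.779 3.956 49.308
4 1.263 1.994 58.465
final: 58.465 4.484

Arc 1: start y=12.740, vy=7.520 → t=2.517, apex=15.568, x_land=18.245, impact vy=-17.645
  bounce: vy ← 0.71·17.645 = 12.528
Arc 2: start y=0.000, vy=12.528 → t=2.506, apex=7.848, x_land=36.410, impact vy=-12.528
  bounce: vy ← 0.71·12.528 = 8.895
Arc 3: start y=0.000, vy=8.895 → t=1.779, apex=3.956, x_land=49.308, impact vy=-8.895
  bounce: vy ← 0.71·8.895 = 6.315
Arc 4: start y=0.000, vy=6.315 → t=1.263, apex=1.994, x_land=58.465, impact vy=-6.315
  bounce: vy ← 0.71·6.315 = 4.484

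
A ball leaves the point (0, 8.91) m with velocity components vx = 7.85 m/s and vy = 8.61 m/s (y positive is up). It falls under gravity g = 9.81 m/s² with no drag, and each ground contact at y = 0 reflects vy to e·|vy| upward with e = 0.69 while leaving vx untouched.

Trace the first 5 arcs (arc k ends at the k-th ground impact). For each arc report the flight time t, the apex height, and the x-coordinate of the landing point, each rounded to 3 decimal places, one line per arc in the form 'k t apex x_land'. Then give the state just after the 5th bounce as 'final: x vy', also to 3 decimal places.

Arc 1: start y=8.910, vy=8.610 → t=2.486, apex=12.688, x_land=19.515, impact vy=-15.778
  bounce: vy ← 0.69·15.778 = 10.887
Arc 2: start y=0.000, vy=10.887 → t=2.220, apex=6.041, x_land=36.939, impact vy=-10.887
  bounce: vy ← 0.69·10.887 = 7.512
Arc 3: start y=0.000, vy=7.512 → t=1.531, apex=2.876, x_land=48.961, impact vy=-7.512
  bounce: vy ← 0.69·7.512 = 5.183
Arc 4: start y=0.000, vy=5.183 → t=1.057, apex=1.369, x_land=57.256, impact vy=-5.183
  bounce: vy ← 0.69·5.183 = 3.576
Arc 5: start y=0.000, vy=3.576 → t=0.729, apex=0.652, x_land=62.980, impact vy=-3.576
  bounce: vy ← 0.69·3.576 = 2.468

1 2.486 12.688 19.515
2 2.220 6.041 36.939
3 1.531 2.876 48.961
4 1.057 1.369 57.256
5 0.729 0.652 62.980
final: 62.980 2.468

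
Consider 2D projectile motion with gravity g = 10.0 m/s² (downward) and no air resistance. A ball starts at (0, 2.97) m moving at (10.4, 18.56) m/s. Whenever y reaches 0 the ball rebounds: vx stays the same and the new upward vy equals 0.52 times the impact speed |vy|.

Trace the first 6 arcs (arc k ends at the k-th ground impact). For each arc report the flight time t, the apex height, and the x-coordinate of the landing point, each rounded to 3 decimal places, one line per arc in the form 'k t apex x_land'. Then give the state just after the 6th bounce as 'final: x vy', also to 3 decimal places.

1 3.866 20.194 40.203
2 2.090 5.460 61.939
3 1.087 1.476 73.242
4 0.565 0.399 79.120
5 0.294 0.108 82.176
6 0.153 0.029 83.765
final: 83.765 0.397

Arc 1: start y=2.970, vy=18.560 → t=3.866, apex=20.194, x_land=40.203, impact vy=-20.097
  bounce: vy ← 0.52·20.097 = 10.450
Arc 2: start y=0.000, vy=10.450 → t=2.090, apex=5.460, x_land=61.939, impact vy=-10.450
  bounce: vy ← 0.52·10.450 = 5.434
Arc 3: start y=0.000, vy=5.434 → t=1.087, apex=1.476, x_land=73.242, impact vy=-5.434
  bounce: vy ← 0.52·5.434 = 2.826
Arc 4: start y=0.000, vy=2.826 → t=0.565, apex=0.399, x_land=79.120, impact vy=-2.826
  bounce: vy ← 0.52·2.826 = 1.469
Arc 5: start y=0.000, vy=1.469 → t=0.294, apex=0.108, x_land=82.176, impact vy=-1.469
  bounce: vy ← 0.52·1.469 = 0.764
Arc 6: start y=0.000, vy=0.764 → t=0.153, apex=0.029, x_land=83.765, impact vy=-0.764
  bounce: vy ← 0.52·0.764 = 0.397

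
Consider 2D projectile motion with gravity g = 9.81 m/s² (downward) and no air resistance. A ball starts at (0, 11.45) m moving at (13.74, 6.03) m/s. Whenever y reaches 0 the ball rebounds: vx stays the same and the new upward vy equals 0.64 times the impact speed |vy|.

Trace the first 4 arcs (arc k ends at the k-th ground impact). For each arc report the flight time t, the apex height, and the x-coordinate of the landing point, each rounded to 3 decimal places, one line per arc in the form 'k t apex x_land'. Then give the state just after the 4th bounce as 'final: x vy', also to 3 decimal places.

1 2.262 13.303 31.074
2 2.108 5.449 60.038
3 1.349 2.232 78.574
4 0.863 0.914 90.438
final: 90.438 2.710

Arc 1: start y=11.450, vy=6.030 → t=2.262, apex=13.303, x_land=31.074, impact vy=-16.156
  bounce: vy ← 0.64·16.156 = 10.340
Arc 2: start y=0.000, vy=10.340 → t=2.108, apex=5.449, x_land=60.038, impact vy=-10.340
  bounce: vy ← 0.64·10.340 = 6.617
Arc 3: start y=0.000, vy=6.617 → t=1.349, apex=2.232, x_land=78.574, impact vy=-6.617
  bounce: vy ← 0.64·6.617 = 4.235
Arc 4: start y=0.000, vy=4.235 → t=0.863, apex=0.914, x_land=90.438, impact vy=-4.235
  bounce: vy ← 0.64·4.235 = 2.710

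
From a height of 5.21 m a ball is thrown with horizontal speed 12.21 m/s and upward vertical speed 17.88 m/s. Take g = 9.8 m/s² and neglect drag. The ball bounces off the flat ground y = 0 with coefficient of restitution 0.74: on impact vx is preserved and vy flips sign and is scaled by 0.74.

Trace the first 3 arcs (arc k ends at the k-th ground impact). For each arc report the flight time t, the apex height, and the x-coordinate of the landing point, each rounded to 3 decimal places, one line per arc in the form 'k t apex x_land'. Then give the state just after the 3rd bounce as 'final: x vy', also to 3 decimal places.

1 3.920 21.521 47.866
2 3.102 11.785 85.737
3 2.295 6.453 113.762
final: 113.762 8.322

Arc 1: start y=5.210, vy=17.880 → t=3.920, apex=21.521, x_land=47.866, impact vy=-20.538
  bounce: vy ← 0.74·20.538 = 15.198
Arc 2: start y=0.000, vy=15.198 → t=3.102, apex=11.785, x_land=85.737, impact vy=-15.198
  bounce: vy ← 0.74·15.198 = 11.247
Arc 3: start y=0.000, vy=11.247 → t=2.295, apex=6.453, x_land=113.762, impact vy=-11.247
  bounce: vy ← 0.74·11.247 = 8.322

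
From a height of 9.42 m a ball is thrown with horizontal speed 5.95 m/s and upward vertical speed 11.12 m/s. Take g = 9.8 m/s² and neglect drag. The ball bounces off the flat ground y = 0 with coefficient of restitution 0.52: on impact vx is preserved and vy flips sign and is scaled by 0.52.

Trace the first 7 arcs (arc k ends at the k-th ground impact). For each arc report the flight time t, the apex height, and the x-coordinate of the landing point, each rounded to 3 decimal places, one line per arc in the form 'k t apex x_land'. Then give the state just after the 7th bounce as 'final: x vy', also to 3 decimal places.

Arc 1: start y=9.420, vy=11.120 → t=2.926, apex=15.729, x_land=17.412, impact vy=-17.558
  bounce: vy ← 0.52·17.558 = 9.130
Arc 2: start y=0.000, vy=9.130 → t=1.863, apex=4.253, x_land=28.498, impact vy=-9.130
  bounce: vy ← 0.52·9.130 = 4.748
Arc 3: start y=0.000, vy=4.748 → t=0.969, apex=1.150, x_land=34.263, impact vy=-4.748
  bounce: vy ← 0.52·4.748 = 2.469
Arc 4: start y=0.000, vy=2.469 → t=0.504, apex=0.311, x_land=37.261, impact vy=-2.469
  bounce: vy ← 0.52·2.469 = 1.284
Arc 5: start y=0.000, vy=1.284 → t=0.262, apex=0.084, x_land=38.820, impact vy=-1.284
  bounce: vy ← 0.52·1.284 = 0.668
Arc 6: start y=0.000, vy=0.668 → t=0.136, apex=0.023, x_land=39.631, impact vy=-0.668
  bounce: vy ← 0.52·0.668 = 0.347
Arc 7: start y=0.000, vy=0.347 → t=0.071, apex=0.006, x_land=40.052, impact vy=-0.347
  bounce: vy ← 0.52·0.347 = 0.181

1 2.926 15.729 17.412
2 1.863 4.253 28.498
3 0.969 1.150 34.263
4 0.504 0.311 37.261
5 0.262 0.084 38.820
6 0.136 0.023 39.631
7 0.071 0.006 40.052
final: 40.052 0.181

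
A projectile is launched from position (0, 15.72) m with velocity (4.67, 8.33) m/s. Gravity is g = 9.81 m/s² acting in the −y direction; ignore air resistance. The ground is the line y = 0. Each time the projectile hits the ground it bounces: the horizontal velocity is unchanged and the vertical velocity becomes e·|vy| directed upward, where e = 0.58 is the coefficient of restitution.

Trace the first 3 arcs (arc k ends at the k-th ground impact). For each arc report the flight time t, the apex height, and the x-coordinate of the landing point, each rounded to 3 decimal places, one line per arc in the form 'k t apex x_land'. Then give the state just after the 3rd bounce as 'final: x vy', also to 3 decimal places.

1 2.831 19.257 13.219
2 2.298 6.478 23.952
3 1.333 2.179 30.178
final: 30.178 3.792

Arc 1: start y=15.720, vy=8.330 → t=2.831, apex=19.257, x_land=13.219, impact vy=-19.437
  bounce: vy ← 0.58·19.437 = 11.274
Arc 2: start y=0.000, vy=11.274 → t=2.298, apex=6.478, x_land=23.952, impact vy=-11.274
  bounce: vy ← 0.58·11.274 = 6.539
Arc 3: start y=0.000, vy=6.539 → t=1.333, apex=2.179, x_land=30.178, impact vy=-6.539
  bounce: vy ← 0.58·6.539 = 3.792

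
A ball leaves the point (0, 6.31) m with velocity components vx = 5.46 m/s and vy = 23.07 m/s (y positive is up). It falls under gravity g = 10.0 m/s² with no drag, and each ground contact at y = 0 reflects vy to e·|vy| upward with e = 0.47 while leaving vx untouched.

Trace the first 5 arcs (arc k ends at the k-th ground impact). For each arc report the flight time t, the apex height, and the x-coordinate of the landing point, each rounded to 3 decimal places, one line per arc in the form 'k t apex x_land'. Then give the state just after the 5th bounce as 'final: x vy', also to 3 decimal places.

Arc 1: start y=6.310, vy=23.070 → t=4.873, apex=32.921, x_land=26.606, impact vy=-25.660
  bounce: vy ← 0.47·25.660 = 12.060
Arc 2: start y=0.000, vy=12.060 → t=2.412, apex=7.272, x_land=39.776, impact vy=-12.060
  bounce: vy ← 0.47·12.060 = 5.668
Arc 3: start y=0.000, vy=5.668 → t=1.134, apex=1.606, x_land=45.966, impact vy=-5.668
  bounce: vy ← 0.47·5.668 = 2.664
Arc 4: start y=0.000, vy=2.664 → t=0.533, apex=0.355, x_land=48.875, impact vy=-2.664
  bounce: vy ← 0.47·2.664 = 1.252
Arc 5: start y=0.000, vy=1.252 → t=0.250, apex=0.078, x_land=50.242, impact vy=-1.252
  bounce: vy ← 0.47·1.252 = 0.588

1 4.873 32.921 26.606
2 2.412 7.272 39.776
3 1.134 1.606 45.966
4 0.533 0.355 48.875
5 0.250 0.078 50.242
final: 50.242 0.588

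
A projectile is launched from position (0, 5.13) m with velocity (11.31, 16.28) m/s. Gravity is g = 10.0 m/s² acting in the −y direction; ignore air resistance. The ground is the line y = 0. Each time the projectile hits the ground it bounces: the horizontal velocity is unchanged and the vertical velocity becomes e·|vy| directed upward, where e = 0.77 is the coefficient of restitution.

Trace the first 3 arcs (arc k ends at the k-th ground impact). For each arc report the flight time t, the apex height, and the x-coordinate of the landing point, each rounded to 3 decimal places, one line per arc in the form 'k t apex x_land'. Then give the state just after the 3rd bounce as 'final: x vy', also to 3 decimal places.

1 3.545 18.382 40.098
2 2.953 10.899 73.494
3 2.274 6.462 99.209
final: 99.209 8.754

Arc 1: start y=5.130, vy=16.280 → t=3.545, apex=18.382, x_land=40.098, impact vy=-19.174
  bounce: vy ← 0.77·19.174 = 14.764
Arc 2: start y=0.000, vy=14.764 → t=2.953, apex=10.899, x_land=73.494, impact vy=-14.764
  bounce: vy ← 0.77·14.764 = 11.368
Arc 3: start y=0.000, vy=11.368 → t=2.274, apex=6.462, x_land=99.209, impact vy=-11.368
  bounce: vy ← 0.77·11.368 = 8.754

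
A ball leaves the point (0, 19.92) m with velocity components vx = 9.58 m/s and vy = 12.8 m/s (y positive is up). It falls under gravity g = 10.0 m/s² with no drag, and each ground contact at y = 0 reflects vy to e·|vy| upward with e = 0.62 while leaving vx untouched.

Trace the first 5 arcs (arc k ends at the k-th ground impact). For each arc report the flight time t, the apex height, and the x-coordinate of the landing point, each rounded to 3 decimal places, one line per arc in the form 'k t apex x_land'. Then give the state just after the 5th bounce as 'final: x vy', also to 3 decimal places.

1 3.651 28.112 34.978
2 2.940 10.806 63.146
3 1.823 4.154 80.609
4 1.130 1.597 91.437
5 0.701 0.614 98.150
final: 98.150 2.172

Arc 1: start y=19.920, vy=12.800 → t=3.651, apex=28.112, x_land=34.978, impact vy=-23.712
  bounce: vy ← 0.62·23.712 = 14.701
Arc 2: start y=0.000, vy=14.701 → t=2.940, apex=10.806, x_land=63.146, impact vy=-14.701
  bounce: vy ← 0.62·14.701 = 9.115
Arc 3: start y=0.000, vy=9.115 → t=1.823, apex=4.154, x_land=80.609, impact vy=-9.115
  bounce: vy ← 0.62·9.115 = 5.651
Arc 4: start y=0.000, vy=5.651 → t=1.130, apex=1.597, x_land=91.437, impact vy=-5.651
  bounce: vy ← 0.62·5.651 = 3.504
Arc 5: start y=0.000, vy=3.504 → t=0.701, apex=0.614, x_land=98.150, impact vy=-3.504
  bounce: vy ← 0.62·3.504 = 2.172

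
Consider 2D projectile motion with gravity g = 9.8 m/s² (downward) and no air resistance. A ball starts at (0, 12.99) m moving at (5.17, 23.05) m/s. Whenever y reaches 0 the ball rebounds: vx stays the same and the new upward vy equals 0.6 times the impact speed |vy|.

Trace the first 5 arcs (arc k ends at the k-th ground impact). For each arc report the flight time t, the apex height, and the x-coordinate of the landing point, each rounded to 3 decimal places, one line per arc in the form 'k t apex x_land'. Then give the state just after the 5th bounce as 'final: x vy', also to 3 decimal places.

Arc 1: start y=12.990, vy=23.050 → t=5.213, apex=40.097, x_land=26.949, impact vy=-28.034
  bounce: vy ← 0.6·28.034 = 16.820
Arc 2: start y=0.000, vy=16.820 → t=3.433, apex=14.435, x_land=44.697, impact vy=-16.820
  bounce: vy ← 0.6·16.820 = 10.092
Arc 3: start y=0.000, vy=10.092 → t=2.060, apex=5.197, x_land=55.345, impact vy=-10.092
  bounce: vy ← 0.6·10.092 = 6.055
Arc 4: start y=0.000, vy=6.055 → t=1.236, apex=1.871, x_land=61.734, impact vy=-6.055
  bounce: vy ← 0.6·6.055 = 3.633
Arc 5: start y=0.000, vy=3.633 → t=0.741, apex=0.673, x_land=65.567, impact vy=-3.633
  bounce: vy ← 0.6·3.633 = 2.180

1 5.213 40.097 26.949
2 3.433 14.435 44.697
3 2.060 5.197 55.345
4 1.236 1.871 61.734
5 0.741 0.673 65.567
final: 65.567 2.180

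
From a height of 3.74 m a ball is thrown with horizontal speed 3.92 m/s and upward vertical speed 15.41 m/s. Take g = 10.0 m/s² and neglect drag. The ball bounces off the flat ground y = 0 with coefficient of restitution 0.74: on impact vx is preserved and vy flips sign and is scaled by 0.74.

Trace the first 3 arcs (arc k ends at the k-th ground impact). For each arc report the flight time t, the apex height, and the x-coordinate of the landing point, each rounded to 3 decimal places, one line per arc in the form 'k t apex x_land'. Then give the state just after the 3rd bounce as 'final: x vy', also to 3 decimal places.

Arc 1: start y=3.740, vy=15.410 → t=3.308, apex=15.613, x_land=12.968, impact vy=-17.671
  bounce: vy ← 0.74·17.671 = 13.077
Arc 2: start y=0.000, vy=13.077 → t=2.615, apex=8.550, x_land=23.220, impact vy=-13.077
  bounce: vy ← 0.74·13.077 = 9.677
Arc 3: start y=0.000, vy=9.677 → t=1.935, apex=4.682, x_land=30.806, impact vy=-9.677
  bounce: vy ← 0.74·9.677 = 7.161

1 3.308 15.613 12.968
2 2.615 8.550 23.220
3 1.935 4.682 30.806
final: 30.806 7.161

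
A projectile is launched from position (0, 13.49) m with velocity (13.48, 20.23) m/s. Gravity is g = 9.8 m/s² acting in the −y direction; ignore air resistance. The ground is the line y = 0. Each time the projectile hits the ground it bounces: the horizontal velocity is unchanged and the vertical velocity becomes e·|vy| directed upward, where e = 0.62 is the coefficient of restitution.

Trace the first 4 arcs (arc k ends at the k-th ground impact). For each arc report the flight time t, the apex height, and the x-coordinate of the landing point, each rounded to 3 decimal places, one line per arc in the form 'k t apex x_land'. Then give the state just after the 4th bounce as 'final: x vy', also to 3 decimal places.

Arc 1: start y=13.490, vy=20.230 → t=4.713, apex=34.370, x_land=63.528, impact vy=-25.955
  bounce: vy ← 0.62·25.955 = 16.092
Arc 2: start y=0.000, vy=16.092 → t=3.284, apex=13.212, x_land=107.797, impact vy=-16.092
  bounce: vy ← 0.62·16.092 = 9.977
Arc 3: start y=0.000, vy=9.977 → t=2.036, apex=5.079, x_land=135.244, impact vy=-9.977
  bounce: vy ← 0.62·9.977 = 6.186
Arc 4: start y=0.000, vy=6.186 → t=1.262, apex=1.952, x_land=152.262, impact vy=-6.186
  bounce: vy ← 0.62·6.186 = 3.835

1 4.713 34.370 63.528
2 3.284 13.212 107.797
3 2.036 5.079 135.244
4 1.262 1.952 152.262
final: 152.262 3.835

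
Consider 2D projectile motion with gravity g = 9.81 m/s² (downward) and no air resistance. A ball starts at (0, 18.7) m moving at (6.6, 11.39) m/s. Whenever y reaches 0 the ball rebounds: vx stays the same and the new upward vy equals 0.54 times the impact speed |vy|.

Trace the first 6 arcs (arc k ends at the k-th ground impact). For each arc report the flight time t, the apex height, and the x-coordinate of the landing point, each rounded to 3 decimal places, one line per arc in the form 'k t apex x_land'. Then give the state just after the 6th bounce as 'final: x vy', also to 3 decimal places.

Arc 1: start y=18.700, vy=11.390 → t=3.433, apex=25.312, x_land=22.656, impact vy=-22.285
  bounce: vy ← 0.54·22.285 = 12.034
Arc 2: start y=0.000, vy=12.034 → t=2.453, apex=7.381, x_land=38.849, impact vy=-12.034
  bounce: vy ← 0.54·12.034 = 6.498
Arc 3: start y=0.000, vy=6.498 → t=1.325, apex=2.152, x_land=47.592, impact vy=-6.498
  bounce: vy ← 0.54·6.498 = 3.509
Arc 4: start y=0.000, vy=3.509 → t=0.715, apex=0.628, x_land=52.314, impact vy=-3.509
  bounce: vy ← 0.54·3.509 = 1.895
Arc 5: start y=0.000, vy=1.895 → t=0.386, apex=0.183, x_land=54.864, impact vy=-1.895
  bounce: vy ← 0.54·1.895 = 1.023
Arc 6: start y=0.000, vy=1.023 → t=0.209, apex=0.053, x_land=56.241, impact vy=-1.023
  bounce: vy ← 0.54·1.023 = 0.553

1 3.433 25.312 22.656
2 2.453 7.381 38.849
3 1.325 2.152 47.592
4 0.715 0.628 52.314
5 0.386 0.183 54.864
6 0.209 0.053 56.241
final: 56.241 0.553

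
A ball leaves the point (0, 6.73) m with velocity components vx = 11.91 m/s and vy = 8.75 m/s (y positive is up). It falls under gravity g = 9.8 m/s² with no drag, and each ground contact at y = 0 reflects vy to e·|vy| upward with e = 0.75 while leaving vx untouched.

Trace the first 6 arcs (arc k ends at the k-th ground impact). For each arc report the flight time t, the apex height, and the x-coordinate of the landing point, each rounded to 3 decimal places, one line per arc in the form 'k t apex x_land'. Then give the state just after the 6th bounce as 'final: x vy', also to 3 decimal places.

Arc 1: start y=6.730, vy=8.750 → t=2.366, apex=10.636, x_land=28.181, impact vy=-14.439
  bounce: vy ← 0.75·14.439 = 10.829
Arc 2: start y=0.000, vy=10.829 → t=2.210, apex=5.983, x_land=54.502, impact vy=-10.829
  bounce: vy ← 0.75·10.829 = 8.122
Arc 3: start y=0.000, vy=8.122 → t=1.657, apex=3.365, x_land=74.243, impact vy=-8.122
  bounce: vy ← 0.75·8.122 = 6.091
Arc 4: start y=0.000, vy=6.091 → t=1.243, apex=1.893, x_land=89.048, impact vy=-6.091
  bounce: vy ← 0.75·6.091 = 4.568
Arc 5: start y=0.000, vy=4.568 → t=0.932, apex=1.065, x_land=100.152, impact vy=-4.568
  bounce: vy ← 0.75·4.568 = 3.426
Arc 6: start y=0.000, vy=3.426 → t=0.699, apex=0.599, x_land=108.480, impact vy=-3.426
  bounce: vy ← 0.75·3.426 = 2.570

1 2.366 10.636 28.181
2 2.210 5.983 54.502
3 1.657 3.365 74.243
4 1.243 1.893 89.048
5 0.932 1.065 100.152
6 0.699 0.599 108.480
final: 108.480 2.570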